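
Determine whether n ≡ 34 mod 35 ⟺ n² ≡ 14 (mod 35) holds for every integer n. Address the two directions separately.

(⟹) This fails: take n = 34. Then 34 ≡ 34 (mod 35), but 34² = 1156 ≡ 1 (mod 35), not 14.

(⟸) This fails: take n = 7. Then 7² = 49 ≡ 14 (mod 35), yet 7 ≡ 7 (mod 35), not 34.

Neither implication holds.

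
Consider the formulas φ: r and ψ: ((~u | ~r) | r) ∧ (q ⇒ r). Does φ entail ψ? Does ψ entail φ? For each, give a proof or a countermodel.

(⟸) This fails. Under q = F, r = F, u = F, the left side is false but the right side is true.

(⟹) Assume the antecedent. If q is true, the antecedent forces (q = T, r = T, u = F) or (q = T, r = T, u = T), and ((~u | ~r) | r) ∧ (q ⇒ r) holds there. If q is false, ((~u | ~r) | r) ∧ (q ⇒ r) reduces to true regardless of the other variables. Either way ((~u | ~r) | r) ∧ (q ⇒ r) holds.

Only the forward direction holds.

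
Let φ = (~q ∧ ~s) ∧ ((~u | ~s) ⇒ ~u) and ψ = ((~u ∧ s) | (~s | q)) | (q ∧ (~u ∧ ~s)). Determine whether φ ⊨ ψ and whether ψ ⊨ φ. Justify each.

Forward direction. Assume the antecedent. If q is true, the antecedent cannot hold. If q is false, the antecedent forces (q = F, u = F, s = F), and the consequent holds there. Either way the consequent holds.

Converse. This fails. Under q = T, u = F, s = F, the left side is false but the right side is true.

(⇒) holds; (⇐) fails.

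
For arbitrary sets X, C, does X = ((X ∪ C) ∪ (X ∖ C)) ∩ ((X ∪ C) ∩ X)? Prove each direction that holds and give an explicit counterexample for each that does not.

Both inclusions hold; the sets are equal.

(⟹) Let x ∈ X. Then either x ∈ X and x ∉ C; or x ∈ X ∩ C. In each case x ∈ ((X ∪ C) ∪ (X ∖ C)) ∩ ((X ∪ C) ∩ X), so X ⊆ ((X ∪ C) ∪ (X ∖ C)) ∩ ((X ∪ C) ∩ X).

(⟸) Let x ∈ ((X ∪ C) ∪ (X ∖ C)) ∩ ((X ∪ C) ∩ X). Then either x ∈ X and x ∉ C; or x ∈ X ∩ C. In each case x ∈ X, so ((X ∪ C) ∪ (X ∖ C)) ∩ ((X ∪ C) ∩ X) ⊆ X.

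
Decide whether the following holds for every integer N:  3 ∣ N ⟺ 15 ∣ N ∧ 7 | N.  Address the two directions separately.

Forward direction. This fails: take N = 3. Certainly 3 ∣ 3, but 15 ∤ 3.

Converse. Suppose 15 ∣ N and 7 ∣ N. Any common multiple of 15 and 7 is a multiple of their lcm; here gcd(15, 7) = 1, so lcm(15, 7) = 15·7 = 105, so 105 ∣ N. Since 3 ∣ 105, it follows that 3 ∣ N.

The forward direction fails; the converse holds.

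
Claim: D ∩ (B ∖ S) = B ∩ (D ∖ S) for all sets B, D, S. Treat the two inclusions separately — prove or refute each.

(⊆) Let x ∈ D ∩ (B ∖ S). Then x ∈ B ∩ D and x ∉ S, from which x ∈ B ∩ (D ∖ S).

(⊇) Let x ∈ B ∩ (D ∖ S). Then x ∈ B ∩ D and x ∉ S, from which x ∈ D ∩ (B ∖ S).

Both inclusions hold.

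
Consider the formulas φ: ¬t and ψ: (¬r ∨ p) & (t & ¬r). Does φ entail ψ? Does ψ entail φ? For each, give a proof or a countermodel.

Neither direction holds.

(⟹) This fails. Under p = F, r = F, t = F, the left side is true but the right side is false.

(⟸) This fails. Under p = F, r = F, t = T, the left side is false but the right side is true.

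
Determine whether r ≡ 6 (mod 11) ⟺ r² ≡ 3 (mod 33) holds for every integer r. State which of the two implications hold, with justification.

Both directions fail.

(⇒) This fails: take r = 17. Then 17 ≡ 6 (mod 11), but 17² = 289 ≡ 25 (mod 33), not 3.

(⇐) This fails: take r = 27. Then 27² = 729 ≡ 3 (mod 33), yet 27 ≡ 5 (mod 11), not 6.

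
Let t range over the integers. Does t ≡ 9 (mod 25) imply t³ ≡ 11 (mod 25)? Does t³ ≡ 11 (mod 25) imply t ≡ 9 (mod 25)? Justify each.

Both directions fail.

[⇒] This fails: take t = 9. Then 9 ≡ 9 (mod 25), but 9³ = 729 ≡ 4 (mod 25), not 11.

[⇐] This fails: take t = 21. Then 21³ = 9261 ≡ 11 (mod 25), yet 21 ≡ 21 (mod 25), not 9.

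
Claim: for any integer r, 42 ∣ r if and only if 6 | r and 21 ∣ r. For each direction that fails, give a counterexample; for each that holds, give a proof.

Both directions hold; the statement is true.

Forward direction. If 42 ∣ r, write r = 42q. Since 42 = 7·6, r = 6·(7q), so 6 ∣ r; and since 42 = 2·21, r = 21·(2q), so 21 ∣ r.

Converse. Suppose 6 ∣ r and 21 ∣ r. Any common multiple of 6 and 21 is a multiple of their lcm; here lcm(6, 21) = 6·21/gcd(6, 21) = 126/3 = 42, so 42 ∣ r.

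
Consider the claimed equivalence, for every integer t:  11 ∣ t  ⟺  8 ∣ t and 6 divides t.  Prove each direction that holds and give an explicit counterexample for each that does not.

Neither direction holds.

Forward direction. This fails: take t = 11. Certainly 11 ∣ 11, but 8 ∤ 11.

Converse. This fails: take t = 24. Both 8 ∣ 24 and 6 ∣ 24, yet 24 is not a multiple of 11 (since 24 = 2·11 + 2), so 11 ∤ 24.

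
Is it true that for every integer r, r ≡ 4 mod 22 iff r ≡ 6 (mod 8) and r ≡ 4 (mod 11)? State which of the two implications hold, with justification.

Only the converse holds.

(⇐) If r ≡ 6 (mod 8) and r ≡ 4 (mod 11), then by the Chinese remainder theorem r ≡ 70 (mod 88). Since 70 ≡ 4 (mod 22) and 22 ∣ 88, we get r ≡ 4 (mod 22).

(⇒) This fails: r = 48 gives 48 ≡ 4 (mod 22) but 48 ≡ 0 (mod 8), so the conjunction on the right does not hold.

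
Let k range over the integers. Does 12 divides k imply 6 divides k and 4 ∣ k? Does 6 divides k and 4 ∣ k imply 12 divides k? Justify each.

Both directions hold.

[⇒] If 12 ∣ k, write k = 12q. Since 12 = 2·6, k = 6·(2q), so 6 ∣ k; and since 12 = 3·4, k = 4·(3q), so 4 ∣ k.

[⇐] Suppose 6 ∣ k and 4 ∣ k. Any common multiple of 6 and 4 is a multiple of their lcm; here lcm(6, 4) = 6·4/gcd(6, 4) = 24/2 = 12, so 12 ∣ k.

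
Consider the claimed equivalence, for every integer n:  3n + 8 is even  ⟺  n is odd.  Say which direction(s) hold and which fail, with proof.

Both directions fail.

(⇒) This fails: n = 6 gives 3n + 8 = 26, which is even, but 6 is even, not odd.

(⇐) This also fails: n = 7 is odd, but 3n + 8 = 29 is odd, not even.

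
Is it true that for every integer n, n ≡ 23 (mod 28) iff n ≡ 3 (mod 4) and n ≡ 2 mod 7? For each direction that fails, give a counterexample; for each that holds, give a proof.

Both directions hold; the statement is true.

(⇒) Suppose n ≡ 23 (mod 28); write n = 28j + 23. Since 4 ∣ 28, reducing mod 4 gives n ≡ 23 ≡ 3 (mod 4); since 7 ∣ 28, reducing mod 7 gives n ≡ 23 ≡ 2 (mod 7).

(⇐) Conversely, if n ≡ 3 (mod 4) and n ≡ 2 (mod 7), then by the Chinese remainder theorem n ≡ 23 (mod 28). This is exactly n ≡ 23 (mod 28).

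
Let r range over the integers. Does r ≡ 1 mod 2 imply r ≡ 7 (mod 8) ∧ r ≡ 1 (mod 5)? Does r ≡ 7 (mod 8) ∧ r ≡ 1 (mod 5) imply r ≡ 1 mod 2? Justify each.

(⇒) fails; (⇐) holds.

(⟹) This fails: r = 1 gives 1 ≡ 1 (mod 2) but 1 ≡ 1 (mod 8), so the conjunction on the right does not hold.

(⟸) Conversely, if r ≡ 7 (mod 8) and r ≡ 1 (mod 5), then by the Chinese remainder theorem r ≡ 31 (mod 40). Since 31 ≡ 1 (mod 2) and 2 ∣ 40, we get r ≡ 1 (mod 2).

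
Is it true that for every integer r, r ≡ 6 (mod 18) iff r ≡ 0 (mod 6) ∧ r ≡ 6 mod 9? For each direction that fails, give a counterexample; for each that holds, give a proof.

(→) Suppose r ≡ 6 (mod 18); write r = 18j + 6. Since 6 ∣ 18, reducing mod 6 gives r ≡ 6 ≡ 0 (mod 6); since 9 ∣ 18, reducing mod 9 gives r ≡ 6 (mod 9).

(←) Conversely, if r ≡ 0 (mod 6) and r ≡ 6 (mod 9), then by the Chinese remainder theorem r ≡ 6 (mod 18). This is exactly r ≡ 6 (mod 18).

Both implications hold.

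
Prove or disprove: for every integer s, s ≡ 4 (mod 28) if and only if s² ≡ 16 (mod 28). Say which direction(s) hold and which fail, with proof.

(⇒) holds; (⇐) fails.

[⇒] Suppose s ≡ 4 (mod 28). Write s = 28j + 4. Then (28j + 4)² = 784j² + 224j + 16 = 28(28j² + 8j) + 16, so s² ≡ 16 (mod 28).

[⇐] This fails: take s = 10. Then 10² = 100 ≡ 16 (mod 28), yet 10 ≡ 10 (mod 28), not 4.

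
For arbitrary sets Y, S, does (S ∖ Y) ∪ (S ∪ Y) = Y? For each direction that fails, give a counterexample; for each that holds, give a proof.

(⊆) fails; (⊇) holds.

(⟹) This inclusion fails. Take Y = ∅, S = {1}; then 1 ∈ (S ∖ Y) ∪ (S ∪ Y) but 1 ∉ Y.

(⟸) Let x ∈ Y. Then either x ∈ Y and x ∉ S; or x ∈ Y ∩ S. In each case x ∈ (S ∖ Y) ∪ (S ∪ Y), so Y ⊆ (S ∖ Y) ∪ (S ∪ Y).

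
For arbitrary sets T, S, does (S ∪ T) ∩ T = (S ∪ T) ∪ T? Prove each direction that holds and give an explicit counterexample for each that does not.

(⊆) holds; (⊇) fails.

Forward inclusion. Let x ∈ (S ∪ T) ∩ T. Then either x ∈ T and x ∉ S; or x ∈ T ∩ S. In each case x ∈ (S ∪ T) ∪ T, so (S ∪ T) ∩ T ⊆ (S ∪ T) ∪ T.

Reverse inclusion. This inclusion fails. Take T = ∅, S = {1}; then 1 ∈ (S ∪ T) ∪ T but 1 ∉ (S ∪ T) ∩ T.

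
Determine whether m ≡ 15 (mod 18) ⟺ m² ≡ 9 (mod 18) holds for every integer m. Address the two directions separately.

(→) Suppose m ≡ 15 (mod 18). Write m = 18j + 15. Then (18j + 15)² = 324j² + 540j + 225 = 18(18j² + 30j + 12) + 9, so m² ≡ 9 (mod 18).

(←) This fails: take m = 3. Then 3² = 9 ≡ 9 (mod 18), yet 3 ≡ 3 (mod 18), not 15.

Only the forward direction holds.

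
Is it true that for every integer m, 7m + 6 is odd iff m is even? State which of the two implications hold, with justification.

Forward direction. This fails: m = 5 gives 7m + 6 = 41, which is odd, but 5 is odd, not even.

Converse. This also fails: m = 6 is even, but 7m + 6 = 48 is even, not odd.

Both directions fail.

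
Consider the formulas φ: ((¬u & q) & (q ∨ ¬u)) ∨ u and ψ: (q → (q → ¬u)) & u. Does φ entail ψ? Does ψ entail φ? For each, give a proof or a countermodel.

Not equivalent: only (⇐) holds.

Converse. Assume the antecedent. If u is true, ((¬u & q) & (q ∨ ¬u)) ∨ u reduces to true regardless of the other variables. If u is false, the antecedent cannot hold. Either way ((¬u & q) & (q ∨ ¬u)) ∨ u holds.

Forward direction. This fails. Under u = F, q = T, the left side is true but the right side is false.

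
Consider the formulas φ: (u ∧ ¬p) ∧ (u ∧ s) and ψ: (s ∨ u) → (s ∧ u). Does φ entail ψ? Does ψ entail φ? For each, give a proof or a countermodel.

(→) Assume the antecedent. If u is true, the antecedent forces (u = T, s = T, p = F), and (s ∨ u) → (s ∧ u) holds there. If u is false, the antecedent cannot hold. Either way (s ∨ u) → (s ∧ u) holds.

(←) This fails. Under u = F, s = F, p = F, the left side is false but the right side is true.

Only the forward direction holds.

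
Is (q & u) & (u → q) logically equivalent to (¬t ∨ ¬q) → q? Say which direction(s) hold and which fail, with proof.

Not equivalent: only (⇒) holds.

Converse. This fails. Under t = F, u = F, q = T, the left side is false but the right side is true.

Forward direction. Assume the antecedent. If t is true, the antecedent forces (t = T, u = T, q = T), and (¬t ∨ ¬q) → q holds there. If t is false, the antecedent forces (t = F, u = T, q = T), and (¬t ∨ ¬q) → q holds there. Either way (¬t ∨ ¬q) → q holds.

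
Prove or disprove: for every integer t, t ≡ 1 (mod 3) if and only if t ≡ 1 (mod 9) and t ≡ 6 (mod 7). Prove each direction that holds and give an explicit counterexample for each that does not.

The forward direction fails; the converse holds.

(←) If t ≡ 1 (mod 9) and t ≡ 6 (mod 7), then by the Chinese remainder theorem t ≡ 55 (mod 63). Since 55 ≡ 1 (mod 3) and 3 ∣ 63, we get t ≡ 1 (mod 3).

(→) This fails: t = 1 gives 1 ≡ 1 (mod 3) but 1 ≡ 1 (mod 7), so the conjunction on the right does not hold.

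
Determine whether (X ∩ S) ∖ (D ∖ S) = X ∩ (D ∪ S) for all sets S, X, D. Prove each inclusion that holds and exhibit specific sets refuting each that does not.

Only the forward inclusion holds.

Forward inclusion. Let x ∈ (X ∩ S) ∖ (D ∖ S). Then either x ∈ S ∩ X and x ∉ D; or x ∈ S ∩ X ∩ D. In each case x ∈ X ∩ (D ∪ S), so (X ∩ S) ∖ (D ∖ S) ⊆ X ∩ (D ∪ S).

Reverse inclusion. This inclusion fails. Take S = ∅, X = {1}, D = {1}; then 1 ∈ X ∩ (D ∪ S) but 1 ∉ (X ∩ S) ∖ (D ∖ S).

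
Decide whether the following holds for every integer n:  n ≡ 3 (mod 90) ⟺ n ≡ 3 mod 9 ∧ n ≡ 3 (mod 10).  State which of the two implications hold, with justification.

Both implications hold.

Forward direction. Suppose n ≡ 3 (mod 90); write n = 90j + 3. Since 9 ∣ 90, reducing mod 9 gives n ≡ 3 (mod 9); since 10 ∣ 90, reducing mod 10 gives n ≡ 3 (mod 10).

Converse. If n ≡ 3 (mod 9) and n ≡ 3 (mod 10), then by the Chinese remainder theorem n ≡ 3 (mod 90). This is exactly n ≡ 3 (mod 90).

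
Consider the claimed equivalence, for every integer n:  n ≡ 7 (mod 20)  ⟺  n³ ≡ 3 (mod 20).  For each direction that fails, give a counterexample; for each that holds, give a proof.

[⇒] Suppose n ≡ 7 (mod 20). Write n = 20j + 7. Then (20j + 7)³ = 8000j³ + 8400j² + 2940j + 343 = 20(400j³ + 420j² + 147j + 17) + 3, so n³ ≡ 3 (mod 20).

[⇐] Conversely, suppose n³ ≡ 3 (mod 20). The only residue r in {0, …, 19} with r³ ≡ 3 (mod 20) is r = 7, so n ≡ 7 (mod 20).

Equivalent; both directions hold.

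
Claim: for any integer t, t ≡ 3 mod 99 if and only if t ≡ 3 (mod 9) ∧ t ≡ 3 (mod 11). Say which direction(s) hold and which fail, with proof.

Both implications hold.

[⇒] Suppose t ≡ 3 (mod 99); write t = 99j + 3. Since 9 ∣ 99, reducing mod 9 gives t ≡ 3 (mod 9); since 11 ∣ 99, reducing mod 11 gives t ≡ 3 (mod 11).

[⇐] Conversely, if t ≡ 3 (mod 9) and t ≡ 3 (mod 11), then by the Chinese remainder theorem t ≡ 3 (mod 99). This is exactly t ≡ 3 (mod 99).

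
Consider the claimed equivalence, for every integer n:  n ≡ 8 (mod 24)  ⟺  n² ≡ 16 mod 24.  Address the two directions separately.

(⟹) Suppose n ≡ 8 (mod 24). Write n = 24j + 8. Then (24j + 8)² = 576j² + 384j + 64 = 24(24j² + 16j + 2) + 16, so n² ≡ 16 (mod 24).

(⟸) This fails: take n = 4. Then 4² = 16 ≡ 16 (mod 24), yet 4 ≡ 4 (mod 24), not 8.

Only the forward direction holds.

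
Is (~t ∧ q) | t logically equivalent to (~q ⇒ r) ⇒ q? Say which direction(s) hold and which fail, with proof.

(⟹) This fails. Under q = F, t = T, r = T, the left side is true but the right side is false.

(⟸) This fails. Under q = F, t = F, r = F, the left side is false but the right side is true.

Neither implication holds.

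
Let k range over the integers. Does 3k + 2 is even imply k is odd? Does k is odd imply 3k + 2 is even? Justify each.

(⟹) This fails: k = 4 gives 3k + 2 = 14, which is even, but 4 is even, not odd.

(⟸) This also fails: k = 1 is odd, but 3k + 2 = 5 is odd, not even.

(⇒) fails and (⇐) fails.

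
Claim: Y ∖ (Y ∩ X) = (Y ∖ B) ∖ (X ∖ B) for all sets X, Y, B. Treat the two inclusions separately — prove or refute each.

The sets are not equal: only the reverse inclusion holds.

Forward inclusion. This inclusion fails. Take X = ∅, Y = {1}, B = {1}; then 1 ∈ Y ∖ (Y ∩ X) but 1 ∉ (Y ∖ B) ∖ (X ∖ B).

Reverse inclusion. Let x ∈ (Y ∖ B) ∖ (X ∖ B). Then x ∈ Y and x ∉ X, B, from which x ∈ Y ∖ (Y ∩ X).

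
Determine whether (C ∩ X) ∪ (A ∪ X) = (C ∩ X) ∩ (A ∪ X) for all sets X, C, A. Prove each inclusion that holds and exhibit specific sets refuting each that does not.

Forward inclusion. This inclusion fails. Take X = {1}, C = ∅, A = ∅; then 1 ∈ (C ∩ X) ∪ (A ∪ X) but 1 ∉ (C ∩ X) ∩ (A ∪ X).

Reverse inclusion. Let x ∈ (C ∩ X) ∩ (A ∪ X). Then either x ∈ X ∩ C and x ∉ A; or x ∈ X ∩ C ∩ A. In each case x ∈ (C ∩ X) ∪ (A ∪ X), so (C ∩ X) ∩ (A ∪ X) ⊆ (C ∩ X) ∪ (A ∪ X).

Only the reverse inclusion holds.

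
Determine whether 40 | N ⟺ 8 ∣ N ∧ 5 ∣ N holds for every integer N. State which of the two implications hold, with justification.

Forward direction. If 40 ∣ N, write N = 40q. Since 40 = 5·8, N = 8·(5q), so 8 ∣ N; and since 40 = 8·5, N = 5·(8q), so 5 ∣ N.

Converse. Suppose 8 ∣ N and 5 ∣ N. Any common multiple of 8 and 5 is a multiple of their lcm; here gcd(8, 5) = 1, so lcm(8, 5) = 8·5 = 40, so 40 ∣ N.

Equivalent; both directions hold.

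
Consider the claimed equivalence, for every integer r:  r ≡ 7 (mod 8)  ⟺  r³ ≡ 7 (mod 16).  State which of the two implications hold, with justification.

Forward direction. This fails: take r = 15. Then 15 ≡ 7 (mod 8), but 15³ = 3375 ≡ 15 (mod 16), not 7.

Converse. The residues r modulo 16 with r³ ≡ 7 (mod 16) are exactly {7}, and each is ≡ 7 (mod 8).

(⇒) fails; (⇐) holds.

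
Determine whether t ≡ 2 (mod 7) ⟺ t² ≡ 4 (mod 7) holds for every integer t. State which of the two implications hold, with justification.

Only the forward direction holds.

Forward direction. Suppose t ≡ 2 (mod 7). Write t = 7j + 2. Then (7j + 2)² = 49j² + 28j + 4 = 7(7j² + 4j) + 4, so t² ≡ 4 (mod 7).

Converse. This fails: take t = 5. Then 5² = 25 ≡ 4 (mod 7), yet 5 ≡ 5 (mod 7), not 2.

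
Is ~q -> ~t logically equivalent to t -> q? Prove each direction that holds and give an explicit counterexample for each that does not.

The biconditional holds.

(⟹) Assume the antecedent. If q is true, t -> q reduces to true regardless of the other variables. If q is false, the antecedent forces (q = F, t = F), and t -> q holds there. Either way t -> q holds.

(⟸) Assume the antecedent. If q is true, ~q -> ~t reduces to true regardless of the other variables. If q is false, the antecedent forces (q = F, t = F), and ~q -> ~t holds there. Either way ~q -> ~t holds.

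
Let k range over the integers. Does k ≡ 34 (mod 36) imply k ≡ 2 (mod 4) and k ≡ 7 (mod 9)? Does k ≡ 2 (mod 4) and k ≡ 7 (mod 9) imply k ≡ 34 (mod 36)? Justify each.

Both directions hold; the statement is true.

(⟸) If k ≡ 2 (mod 4) and k ≡ 7 (mod 9), then by the Chinese remainder theorem k ≡ 34 (mod 36). This is exactly k ≡ 34 (mod 36).

(⟹) Suppose k ≡ 34 (mod 36); write k = 36j + 34. Since 4 ∣ 36, reducing mod 4 gives k ≡ 34 ≡ 2 (mod 4); since 9 ∣ 36, reducing mod 9 gives k ≡ 34 ≡ 7 (mod 9).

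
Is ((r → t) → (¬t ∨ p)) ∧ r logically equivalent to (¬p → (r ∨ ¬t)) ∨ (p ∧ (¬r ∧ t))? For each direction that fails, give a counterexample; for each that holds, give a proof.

Only the forward direction holds.

[⇒] Assume the antecedent. If p is true, the consequent reduces to true regardless of the other variables. If p is false, the antecedent forces (p = F, r = T, t = F), and the consequent holds there. Either way the consequent holds.

[⇐] This fails. Under p = F, r = F, t = F, the left side is false but the right side is true.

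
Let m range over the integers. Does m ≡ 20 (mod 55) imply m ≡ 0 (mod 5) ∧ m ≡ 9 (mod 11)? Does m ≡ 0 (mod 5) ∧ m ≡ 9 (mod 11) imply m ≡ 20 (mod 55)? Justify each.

Equivalent; both directions hold.

(⇐) If m ≡ 0 (mod 5) and m ≡ 9 (mod 11), then by the Chinese remainder theorem m ≡ 20 (mod 55). This is exactly m ≡ 20 (mod 55).

(⇒) Suppose m ≡ 20 (mod 55); write m = 55j + 20. Since 5 ∣ 55, reducing mod 5 gives m ≡ 20 ≡ 0 (mod 5); since 11 ∣ 55, reducing mod 11 gives m ≡ 20 ≡ 9 (mod 11).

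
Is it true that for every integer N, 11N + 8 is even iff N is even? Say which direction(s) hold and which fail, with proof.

[⇒] Suppose 11N + 8 is even. Since 11 is odd, 11N and N have the same parity, so 11N + 8 ≡ N + 8 (mod 2). As 8 is even, 11N + 8 is even exactly when N is even. Thus N is even.

[⇐] Conversely, suppose N is even; write N = 2j. Then 11N + 8 = 11·(2j) + 8 = 2·11j + 8, which is even.

The biconditional holds.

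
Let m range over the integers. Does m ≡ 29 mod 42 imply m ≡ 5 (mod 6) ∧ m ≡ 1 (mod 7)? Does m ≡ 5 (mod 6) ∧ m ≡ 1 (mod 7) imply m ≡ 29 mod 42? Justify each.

Both directions hold; the statement is true.

[⇒] Suppose m ≡ 29 (mod 42); write m = 42j + 29. Since 6 ∣ 42, reducing mod 6 gives m ≡ 29 ≡ 5 (mod 6); since 7 ∣ 42, reducing mod 7 gives m ≡ 29 ≡ 1 (mod 7).

[⇐] Conversely, if m ≡ 5 (mod 6) and m ≡ 1 (mod 7), then by the Chinese remainder theorem m ≡ 29 (mod 42). This is exactly m ≡ 29 (mod 42).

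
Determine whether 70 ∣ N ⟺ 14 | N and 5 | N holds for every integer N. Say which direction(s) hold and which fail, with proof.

Both implications hold.

(→) If 70 ∣ N, write N = 70q. Since 70 = 5·14, N = 14·(5q), so 14 ∣ N; and since 70 = 14·5, N = 5·(14q), so 5 ∣ N.

(←) Suppose 14 ∣ N and 5 ∣ N. Any common multiple of 14 and 5 is a multiple of their lcm; here gcd(14, 5) = 1, so lcm(14, 5) = 14·5 = 70, so 70 ∣ N.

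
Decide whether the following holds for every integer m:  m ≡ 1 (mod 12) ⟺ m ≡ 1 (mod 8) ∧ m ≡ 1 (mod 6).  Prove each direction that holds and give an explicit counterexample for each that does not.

(⇐) If m ≡ 1 (mod 8) and m ≡ 1 (mod 6), then by the Chinese remainder theorem m ≡ 1 (mod 24). Since 1 ≡ 1 (mod 12) and 12 ∣ 24, we get m ≡ 1 (mod 12).

(⇒) This fails: m = 13 gives 13 ≡ 1 (mod 12) but 13 ≡ 5 (mod 8), so the conjunction on the right does not hold.

The forward direction fails; the converse holds.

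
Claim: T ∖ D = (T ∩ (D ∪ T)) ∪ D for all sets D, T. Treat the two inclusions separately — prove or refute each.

(⊆) holds; (⊇) fails.

(⟹) Let x ∈ T ∖ D. Then x ∈ T and x ∉ D, from which x ∈ (T ∩ (D ∪ T)) ∪ D.

(⟸) This inclusion fails. Take D = {1}, T = ∅; then 1 ∈ (T ∩ (D ∪ T)) ∪ D but 1 ∉ T ∖ D.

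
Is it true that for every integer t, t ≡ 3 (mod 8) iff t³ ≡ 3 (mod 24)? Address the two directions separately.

(⇒) fails; (⇐) holds.

(⇒) This fails: take t = 11. Then 11 ≡ 3 (mod 8), but 11³ = 1331 ≡ 11 (mod 24), not 3.

(⇐) Conversely, the residues r modulo 24 with r³ ≡ 3 (mod 24) are exactly {3}, and each is ≡ 3 (mod 8).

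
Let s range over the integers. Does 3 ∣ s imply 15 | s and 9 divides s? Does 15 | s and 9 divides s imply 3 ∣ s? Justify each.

(⟹) This fails: take s = 3. Certainly 3 ∣ 3, but 15 ∤ 3.

(⟸) Suppose 15 ∣ s and 9 ∣ s. Any common multiple of 15 and 9 is a multiple of their lcm; here lcm(15, 9) = 15·9/gcd(15, 9) = 135/3 = 45, so 45 ∣ s. Since 3 ∣ 45, it follows that 3 ∣ s.

Only the converse holds.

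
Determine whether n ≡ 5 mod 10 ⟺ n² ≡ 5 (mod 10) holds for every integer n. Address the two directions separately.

(→) Suppose n ≡ 5 mod 10. Write n = 10j + 5. Then (10j + 5)² = 100j² + 100j + 25 = 10(10j² + 10j + 2) + 5, so n² ≡ 5 (mod 10).

(←) For the converse, argue contrapositively. If n ≢ 5 (mod 10), then n is congruent to one of 0, 1, 2, 3, 4, 6, 7, 8, 9 modulo 10, and these give n² ≡ 0, 1, 4, 9, 6, 6, 9, 4, 1 respectively — never 5.

Both implications hold.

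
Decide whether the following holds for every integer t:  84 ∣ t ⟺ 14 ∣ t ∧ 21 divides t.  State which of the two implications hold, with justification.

(⇒) holds; (⇐) fails.

(⇒) If 84 ∣ t, write t = 84q. Since 84 = 6·14, t = 14·(6q), so 14 ∣ t; and since 84 = 4·21, t = 21·(4q), so 21 ∣ t.

(⇐) This fails: take t = 42. Both 14 ∣ 42 and 21 ∣ 42, yet 42 is not a multiple of 84 (since 42 = 0·84 + 42), so 84 ∤ 42.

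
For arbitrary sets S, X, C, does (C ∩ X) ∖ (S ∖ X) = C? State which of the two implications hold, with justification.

Forward inclusion. Let x ∈ (C ∩ X) ∖ (S ∖ X). Then either x ∈ X ∩ C and x ∉ S; or x ∈ S ∩ X ∩ C. In each case x ∈ C, so (C ∩ X) ∖ (S ∖ X) ⊆ C.

Reverse inclusion. This inclusion fails. Take S = ∅, X = ∅, C = {1}; then 1 ∈ C but 1 ∉ (C ∩ X) ∖ (S ∖ X).

Only the forward inclusion holds.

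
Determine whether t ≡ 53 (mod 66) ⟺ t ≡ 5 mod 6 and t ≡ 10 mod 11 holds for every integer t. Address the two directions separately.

(⇒) This fails: t = 53 gives 53 ≡ 53 (mod 66) but 53 ≡ 9 (mod 11), so the conjunction on the right does not hold.

(⇐) This fails: t = 65 satisfies both congruences on the right (65 ≡ 5 mod 6 and 65 ≡ 10 mod 11) yet 65 ≡ 65 (mod 66), not 53.

(⇒) fails and (⇐) fails.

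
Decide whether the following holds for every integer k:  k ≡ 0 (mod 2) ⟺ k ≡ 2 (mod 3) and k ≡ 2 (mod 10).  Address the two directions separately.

[⇒] This fails: k = 0 gives 0 ≡ 0 (mod 2) but 0 ≡ 0 (mod 3), so the conjunction on the right does not hold.

[⇐] Conversely, if k ≡ 2 (mod 3) and k ≡ 2 (mod 10), then by the Chinese remainder theorem k ≡ 2 (mod 30). Since 2 ≡ 0 (mod 2) and 2 ∣ 30, we get k ≡ 0 (mod 2).

The forward direction fails; the converse holds.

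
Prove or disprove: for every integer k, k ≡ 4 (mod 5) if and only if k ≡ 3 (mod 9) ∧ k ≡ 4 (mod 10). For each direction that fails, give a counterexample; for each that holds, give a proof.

Forward direction. This fails: k = 64 gives 64 ≡ 4 (mod 5) but 64 ≡ 1 (mod 9), so the conjunction on the right does not hold.

Converse. If k ≡ 3 (mod 9) and k ≡ 4 (mod 10), then by the Chinese remainder theorem k ≡ 84 (mod 90). Since 84 ≡ 4 (mod 5) and 5 ∣ 90, we get k ≡ 4 (mod 5).

(⇒) fails; (⇐) holds.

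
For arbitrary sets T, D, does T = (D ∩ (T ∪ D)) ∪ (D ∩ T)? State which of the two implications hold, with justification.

Forward inclusion. This inclusion fails. Take T = {1}, D = ∅; then 1 ∈ T but 1 ∉ (D ∩ (T ∪ D)) ∪ (D ∩ T).

Reverse inclusion. This inclusion fails. Take T = ∅, D = {1}; then 1 ∈ (D ∩ (T ∪ D)) ∪ (D ∩ T) but 1 ∉ T.

Both inclusions fail.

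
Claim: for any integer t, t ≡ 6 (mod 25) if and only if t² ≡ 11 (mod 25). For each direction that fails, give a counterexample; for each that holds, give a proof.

Only the forward implication holds.

(←) This fails: take t = 19. Then 19² = 361 ≡ 11 (mod 25), yet 19 ≡ 19 (mod 25), not 6.

(→) Suppose t ≡ 6 (mod 25). Write t = 25j + 6. Then (25j + 6)² = 625j² + 300j + 36 = 25(25j² + 12j + 1) + 11, so t² ≡ 11 (mod 25).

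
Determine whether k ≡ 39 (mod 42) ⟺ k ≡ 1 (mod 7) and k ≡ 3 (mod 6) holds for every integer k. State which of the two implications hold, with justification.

(⇒) fails and (⇐) fails.

(→) This fails: k = 39 gives 39 ≡ 39 (mod 42) but 39 ≡ 4 (mod 7), so the conjunction on the right does not hold.

(←) This fails: k = 15 satisfies both congruences on the right (15 ≡ 1 mod 7 and 15 ≡ 3 mod 6) yet 15 ≡ 15 (mod 42), not 39.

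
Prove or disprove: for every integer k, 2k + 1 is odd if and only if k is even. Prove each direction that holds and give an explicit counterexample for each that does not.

Forward direction. This fails: take k = 5. Then 2k + 1 = 11, which is odd, yet k = 5 is odd, not even.

Converse. Suppose k is even. Since 2 is even, 2k is even for every k, so 2k + 1 has the same parity as 1, which is odd. Hence 2k + 1 is odd.

Not equivalent: only (⇐) holds.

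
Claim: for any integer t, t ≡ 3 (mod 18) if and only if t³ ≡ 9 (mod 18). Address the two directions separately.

(→) Suppose t ≡ 3 (mod 18). Write t = 18j + 3. Then (18j + 3)³ = 5832j³ + 2916j² + 486j + 27 = 18(324j³ + 162j² + 27j + 1) + 9, so t³ ≡ 9 (mod 18).

(←) This fails: take t = 9. Then 9³ = 729 ≡ 9 (mod 18), yet 9 ≡ 9 (mod 18), not 3.

Only the forward implication holds.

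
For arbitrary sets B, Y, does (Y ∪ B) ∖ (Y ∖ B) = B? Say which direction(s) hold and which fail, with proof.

(⊆) Let x ∈ (Y ∪ B) ∖ (Y ∖ B). Then either x ∈ B and x ∉ Y; or x ∈ B ∩ Y. In each case x ∈ B, so (Y ∪ B) ∖ (Y ∖ B) ⊆ B.

(⊇) Let x ∈ B. Then either x ∈ B and x ∉ Y; or x ∈ B ∩ Y. In each case x ∈ (Y ∪ B) ∖ (Y ∖ B), so B ⊆ (Y ∪ B) ∖ (Y ∖ B).

Both inclusions hold; the sets are equal.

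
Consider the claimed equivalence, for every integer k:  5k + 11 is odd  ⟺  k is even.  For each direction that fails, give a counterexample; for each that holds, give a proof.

[⇐] Suppose k is even; write k = 2j. Then 5k + 11 = 5·(2j) + 11 = 2·5j + 11, which is odd.

[⇒] Suppose 5k + 11 is odd. Since 5 is odd, 5k and k have the same parity, so 5k + 11 ≡ k + 11 (mod 2). As 11 is odd, 5k + 11 is odd exactly when k is even. Thus k is even.

Both directions hold.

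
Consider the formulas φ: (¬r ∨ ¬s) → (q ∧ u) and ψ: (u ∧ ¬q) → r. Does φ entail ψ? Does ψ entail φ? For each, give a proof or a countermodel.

Converse. This fails. Under u = F, r = F, s = F, q = F, the left side is false but the right side is true.

Forward direction. Assume the antecedent. If r is true, (u ∧ ¬q) → r reduces to true regardless of the other variables. If r is false, the antecedent forces (u = T, r = F, s = F, q = T) or (u = T, r = F, s = T, q = T), and (u ∧ ¬q) → r holds there. Either way (u ∧ ¬q) → r holds.

Only the forward direction holds.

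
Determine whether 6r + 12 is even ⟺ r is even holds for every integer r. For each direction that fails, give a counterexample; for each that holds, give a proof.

(→) This fails: take r = 7. Then 6r + 12 = 54, which is even, yet r = 7 is odd, not even.

(←) Suppose r is even. Since 6 is even, 6r is even for every r, so 6r + 12 has the same parity as 12, which is even. Hence 6r + 12 is even.

(⇒) fails; (⇐) holds.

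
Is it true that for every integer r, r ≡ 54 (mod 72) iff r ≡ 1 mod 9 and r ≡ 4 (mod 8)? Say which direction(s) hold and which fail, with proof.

Forward direction. This fails: r = 54 gives 54 ≡ 54 (mod 72) but 54 ≡ 0 (mod 9), so the conjunction on the right does not hold.

Converse. This fails: r = 28 satisfies both congruences on the right (28 ≡ 1 mod 9 and 28 ≡ 4 mod 8) yet 28 ≡ 28 (mod 72), not 54.

Neither direction holds.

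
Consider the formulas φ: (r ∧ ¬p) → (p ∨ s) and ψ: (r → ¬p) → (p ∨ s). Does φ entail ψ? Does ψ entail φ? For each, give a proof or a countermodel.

The forward direction fails; the converse holds.

(⇒) This fails. Under s = F, r = F, p = F, the left side is true but the right side is false.

(⇐) Assume the antecedent. If s is true, (r ∧ ¬p) → (p ∨ s) reduces to true regardless of the other variables. If s is false, the antecedent forces (s = F, r = F, p = T) or (s = F, r = T, p = T), and (r ∧ ¬p) → (p ∨ s) holds there. Either way (r ∧ ¬p) → (p ∨ s) holds.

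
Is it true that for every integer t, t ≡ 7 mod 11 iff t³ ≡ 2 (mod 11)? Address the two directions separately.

(⇒) Suppose t ≡ 7 mod 11. Write t = 11j + 7. Then (11j + 7)³ = 1331j³ + 2541j² + 1617j + 343 = 11(121j³ + 231j² + 147j + 31) + 2, so t³ ≡ 2 (mod 11).

(⇐) Conversely, suppose t³ ≡ 2 (mod 11). The only residue r in {0, …, 10} with r³ ≡ 2 (mod 11) is r = 7, so t ≡ 7 (mod 11).

The biconditional holds.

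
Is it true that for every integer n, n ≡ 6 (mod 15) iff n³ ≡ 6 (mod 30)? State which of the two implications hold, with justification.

Not equivalent: only (⇐) holds.

Forward direction. This fails: take n = 21. Then 21 ≡ 6 (mod 15), but 21³ = 9261 ≡ 21 (mod 30), not 6.

Converse. The residues r modulo 30 with r³ ≡ 6 (mod 30) are exactly {6}, and each is ≡ 6 (mod 15).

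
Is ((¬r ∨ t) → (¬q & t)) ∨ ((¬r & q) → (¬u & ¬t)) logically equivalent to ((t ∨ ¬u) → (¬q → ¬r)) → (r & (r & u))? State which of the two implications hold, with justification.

[⇒] This fails. Under q = F, t = F, u = F, r = F, the left side is true but the right side is false.

[⇐] Assume the antecedent. If q is true, the antecedent forces (q = T, t = F, u = T, r = T) or (q = T, t = T, u = T, r = T), and the consequent holds there. If q is false, the consequent reduces to true regardless of the other variables. Either way the consequent holds.

Not equivalent: only (⇐) holds.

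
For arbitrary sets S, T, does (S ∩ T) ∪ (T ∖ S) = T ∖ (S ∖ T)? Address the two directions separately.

Reverse inclusion. Let x ∈ T ∖ (S ∖ T). Then either x ∈ T and x ∉ S; or x ∈ S ∩ T. In each case x ∈ (S ∩ T) ∪ (T ∖ S), so T ∖ (S ∖ T) ⊆ (S ∩ T) ∪ (T ∖ S).

Forward inclusion. Let x ∈ (S ∩ T) ∪ (T ∖ S). Then either x ∈ T and x ∉ S; or x ∈ S ∩ T. In each case x ∈ T ∖ (S ∖ T), so (S ∩ T) ∪ (T ∖ S) ⊆ T ∖ (S ∖ T).

The two sets are equal.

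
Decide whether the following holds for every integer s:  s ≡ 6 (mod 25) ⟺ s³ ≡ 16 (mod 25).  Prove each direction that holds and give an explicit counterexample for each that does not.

Both directions hold; the statement is true.

Converse. Suppose s³ ≡ 16 (mod 25). The only residue r in {0, …, 24} with r³ ≡ 16 (mod 25) is r = 6, so s ≡ 6 (mod 25).

Forward direction. Suppose s ≡ 6 (mod 25). Write s = 25j + 6. Then (25j + 6)³ = 15625j³ + 11250j² + 2700j + 216 = 25(625j³ + 450j² + 108j + 8) + 16, so s³ ≡ 16 (mod 25).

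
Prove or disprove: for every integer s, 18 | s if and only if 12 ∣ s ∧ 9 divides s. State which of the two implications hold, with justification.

Not equivalent: only (⇐) holds.

[⇐] Suppose 12 ∣ s and 9 ∣ s. Any common multiple of 12 and 9 is a multiple of their lcm; here lcm(12, 9) = 12·9/gcd(12, 9) = 108/3 = 36, so 36 ∣ s. Since 18 ∣ 36, it follows that 18 ∣ s.

[⇒] This fails: take s = 18. Certainly 18 ∣ 18, but 12 ∤ 18.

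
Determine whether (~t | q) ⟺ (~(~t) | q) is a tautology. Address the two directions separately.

(⇒) fails and (⇐) fails.

Forward direction. This fails. Under q = F, t = F, the left side is true but the right side is false.

Converse. This fails. Under q = F, t = T, the left side is false but the right side is true.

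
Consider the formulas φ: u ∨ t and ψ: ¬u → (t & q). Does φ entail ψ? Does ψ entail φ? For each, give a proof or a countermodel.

(⟹) This fails. Under q = F, t = T, u = F, the left side is true but the right side is false.

(⟸) Assume the antecedent. If t is true, u ∨ t reduces to true regardless of the other variables. If t is false, the antecedent forces (q = F, t = F, u = T) or (q = T, t = F, u = T), and u ∨ t holds there. Either way u ∨ t holds.

The forward direction fails; the converse holds.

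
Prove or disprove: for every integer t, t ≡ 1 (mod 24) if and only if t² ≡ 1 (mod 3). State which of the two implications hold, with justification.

Forward direction. Suppose t ≡ 1 (mod 24). Then t² ≡ 1² = 1 (mod 24), and since 3 ∣ 24, also t² ≡ 1 (mod 3).

Converse. This fails: take t = 2. Then 2² = 4 ≡ 1 (mod 3), yet 2 ≡ 2 (mod 24), not 1.

Only the forward implication holds.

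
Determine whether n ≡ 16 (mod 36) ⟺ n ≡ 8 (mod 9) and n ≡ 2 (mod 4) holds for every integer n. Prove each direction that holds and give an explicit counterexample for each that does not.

(⇒) This fails: n = 16 gives 16 ≡ 16 (mod 36) but 16 ≡ 7 (mod 9), so the conjunction on the right does not hold.

(⇐) This fails: n = 26 satisfies both congruences on the right (26 ≡ 8 mod 9 and 26 ≡ 2 mod 4) yet 26 ≡ 26 (mod 36), not 16.

Neither implication holds.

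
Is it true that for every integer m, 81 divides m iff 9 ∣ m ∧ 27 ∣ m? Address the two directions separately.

Not equivalent: only (⇒) holds.

Forward direction. If 81 ∣ m, write m = 81q. Since 81 = 9·9, m = 9·(9q), so 9 ∣ m; and since 81 = 3·27, m = 27·(3q), so 27 ∣ m.

Converse. This fails: take m = 27. Both 9 ∣ 27 and 27 ∣ 27, yet 27 is not a multiple of 81 (since 27 = 0·81 + 27), so 81 ∤ 27.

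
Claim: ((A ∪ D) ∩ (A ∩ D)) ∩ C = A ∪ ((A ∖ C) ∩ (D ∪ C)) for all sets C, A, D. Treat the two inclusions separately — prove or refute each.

(⊆) Let x ∈ ((A ∪ D) ∩ (A ∩ D)) ∩ C. Then x ∈ C ∩ A ∩ D, from which x ∈ A ∪ ((A ∖ C) ∩ (D ∪ C)).

(⊇) This inclusion fails. Take C = ∅, A = {1}, D = ∅; then 1 ∈ A ∪ ((A ∖ C) ∩ (D ∪ C)) but 1 ∉ ((A ∪ D) ∩ (A ∩ D)) ∩ C.

(⊆) holds; (⊇) fails.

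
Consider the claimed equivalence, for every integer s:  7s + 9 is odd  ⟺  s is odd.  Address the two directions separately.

Neither direction holds.

(⇒) This fails: s = 6 gives 7s + 9 = 51, which is odd, but 6 is even, not odd.

(⇐) This also fails: s = 7 is odd, but 7s + 9 = 58 is even, not odd.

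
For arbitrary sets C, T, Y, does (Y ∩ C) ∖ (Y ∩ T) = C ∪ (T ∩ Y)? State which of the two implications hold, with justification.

The sets are not equal: only the forward inclusion holds.

Reverse inclusion. This inclusion fails. Take C = {1}, T = ∅, Y = ∅; then 1 ∈ C ∪ (T ∩ Y) but 1 ∉ (Y ∩ C) ∖ (Y ∩ T).

Forward inclusion. Let x ∈ (Y ∩ C) ∖ (Y ∩ T). Then x ∈ C ∩ Y and x ∉ T, from which x ∈ C ∪ (T ∩ Y).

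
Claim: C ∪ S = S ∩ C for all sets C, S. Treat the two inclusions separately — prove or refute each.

Only the reverse inclusion holds.

Forward inclusion. This inclusion fails. Take C = {1}, S = ∅; then 1 ∈ C ∪ S but 1 ∉ S ∩ C.

Reverse inclusion. Let x ∈ S ∩ C. Then x ∈ C ∩ S, from which x ∈ C ∪ S.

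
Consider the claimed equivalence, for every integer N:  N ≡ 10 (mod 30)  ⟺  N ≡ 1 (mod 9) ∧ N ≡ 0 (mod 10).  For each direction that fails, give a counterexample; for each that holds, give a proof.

(⇐) If N ≡ 1 (mod 9) and N ≡ 0 (mod 10), then by the Chinese remainder theorem N ≡ 10 (mod 90). Since 10 ≡ 10 (mod 30) and 30 ∣ 90, we get N ≡ 10 (mod 30).

(⇒) This fails: N = 40 gives 40 ≡ 10 (mod 30) but 40 ≡ 4 (mod 9), so the conjunction on the right does not hold.

The forward direction fails; the converse holds.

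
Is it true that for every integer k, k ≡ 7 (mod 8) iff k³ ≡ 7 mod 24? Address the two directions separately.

Only the reverse direction holds.

[⇒] This fails: take k = 15. Then 15 ≡ 7 (mod 8), but 15³ = 3375 ≡ 15 (mod 24), not 7.

[⇐] Conversely, the residues r modulo 24 with r³ ≡ 7 (mod 24) are exactly {7}, and each is ≡ 7 (mod 8).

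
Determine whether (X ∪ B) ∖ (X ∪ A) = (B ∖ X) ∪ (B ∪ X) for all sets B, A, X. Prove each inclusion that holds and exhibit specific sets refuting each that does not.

(⟹) Let x ∈ (X ∪ B) ∖ (X ∪ A). Then x ∈ B and x ∉ A, X, from which x ∈ (B ∖ X) ∪ (B ∪ X).

(⟸) This inclusion fails. Take B = {1}, A = {1}, X = ∅; then 1 ∈ (B ∖ X) ∪ (B ∪ X) but 1 ∉ (X ∪ B) ∖ (X ∪ A).

Only the forward inclusion holds.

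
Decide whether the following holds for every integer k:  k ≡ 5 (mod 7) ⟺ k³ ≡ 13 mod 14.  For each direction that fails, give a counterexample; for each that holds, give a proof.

Neither implication holds.

Forward direction. This fails: take k = 12. Then 12 ≡ 5 (mod 7), but 12³ = 1728 ≡ 6 (mod 14), not 13.

Converse. This fails: take k = 3. Then 3³ = 27 ≡ 13 (mod 14), yet 3 ≡ 3 (mod 7), not 5.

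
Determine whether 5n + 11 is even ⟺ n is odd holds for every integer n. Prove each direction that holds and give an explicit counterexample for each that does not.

Both directions hold; the statement is true.

Forward direction. Suppose 5n + 11 is even. Since 5 is odd, 5n and n have the same parity, so 5n + 11 ≡ n + 11 (mod 2). As 11 is odd, 5n + 11 is even exactly when n is odd. Thus n is odd.

Converse. Suppose n is odd; write n = 2j + 1. Then 5n + 11 = 5·(2j + 1) + 11 = 2·5j + 16, which is even.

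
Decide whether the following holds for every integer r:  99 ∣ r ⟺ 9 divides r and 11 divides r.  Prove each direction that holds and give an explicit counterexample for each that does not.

(⟹) If 99 ∣ r, write r = 99q. Since 99 = 11·9, r = 9·(11q), so 9 ∣ r; and since 99 = 9·11, r = 11·(9q), so 11 ∣ r.

(⟸) Suppose 9 ∣ r and 11 ∣ r. Any common multiple of 9 and 11 is a multiple of their lcm; here gcd(9, 11) = 1, so lcm(9, 11) = 9·11 = 99, so 99 ∣ r.

Equivalent; both directions hold.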